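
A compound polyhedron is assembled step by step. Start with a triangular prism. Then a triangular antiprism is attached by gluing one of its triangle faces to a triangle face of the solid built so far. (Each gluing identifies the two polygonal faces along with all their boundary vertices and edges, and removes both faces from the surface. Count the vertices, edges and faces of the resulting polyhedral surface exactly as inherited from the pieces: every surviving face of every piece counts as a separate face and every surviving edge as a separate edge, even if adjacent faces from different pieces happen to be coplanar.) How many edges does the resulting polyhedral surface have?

18

A triangular prism: V=6, E=9, F=5.
Attach a triangular antiprism (V=6, E=12, F=8) along a 3-gon: merge 3 vertices and 3 edges, delete both glued faces → V=9, E=18, F=11.
Check: V − E + F = 9 − 18 + 11 = 2.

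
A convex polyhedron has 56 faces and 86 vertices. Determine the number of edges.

140

Here V − E + F = 2.
E = V + F − (2) = 86 + 56 − (2) = 140.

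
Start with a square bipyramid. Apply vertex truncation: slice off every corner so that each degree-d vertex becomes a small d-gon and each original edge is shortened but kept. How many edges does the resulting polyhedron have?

36

The base solid has V = 6, E = 12, F = 8.
Truncation replaces each original edge-end by a new vertex, so V′ = 2E = 24.
Each original edge survives, and each old vertex of degree d contributes d new edges; summing degrees gives Σd = 2E, so E′ = E + 2E = 3E = 36.
Each original face survives and each original vertex becomes one new face: F′ = F + V = 14.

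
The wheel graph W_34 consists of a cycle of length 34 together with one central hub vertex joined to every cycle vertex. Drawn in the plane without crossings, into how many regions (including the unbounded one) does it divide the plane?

W_34 has V = 34 + 1 = 35 vertices and E = 2·34 = 68 edges.
By Euler's formula F = 2 − V + E = 2 − 35 + 68 = 35.

35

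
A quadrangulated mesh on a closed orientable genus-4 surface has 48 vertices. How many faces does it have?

χ = 2 − 2·4 = -6, and every face is a square so 4F = 2E.
V − E + F = -6 with E = 4F/2 gives 48 − (4/2 − 1)·F = -6, so F = 54 and E = 108.

54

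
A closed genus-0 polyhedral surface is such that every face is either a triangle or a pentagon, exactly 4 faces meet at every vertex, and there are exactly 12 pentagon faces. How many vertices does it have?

30

Let x be the number of triangles; then F = 12 + x.
Edge–face incidences: 2E = 5·12 + 3·x = 60 + 3x.
Every vertex has degree 4, so 4V = 2E.
Euler: V − E + F = 2 ⇒ (2E)/4 − E + (12 + x) = 2.
Multiply by 8: 2·(2E) − 4·(2E) + 8·(12 + x) = 16, i.e. 96 + 8x − 2·(60 + 3x) = 16.
Collecting terms: 2x − 24 = 16, so 2x = 40, so x = 20.
Then 2E = 60 + 3·20 = 120, so E = 60, V = 2E/4 = 30, F = 12 + 20 = 32.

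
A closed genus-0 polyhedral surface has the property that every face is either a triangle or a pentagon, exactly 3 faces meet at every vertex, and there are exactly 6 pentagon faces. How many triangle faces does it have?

Let x be the number of triangles; then F = 6 + x.
Edge–face incidences: 2E = 5·6 + 3·x = 30 + 3x.
Every vertex has degree 3, so 3V = 2E.
Euler: V − E + F = 2 ⇒ (2E)/3 − E + (6 + x) = 2.
Multiply by 6: 2·(2E) − 3·(2E) + 6·(6 + x) = 12, i.e. 36 + 6x − (30 + 3x) = 12.
Collecting terms: 3x + 6 = 12, so 3x = 6, so x = 2.
Then 2E = 30 + 3·2 = 36, so E = 18, V = 2E/3 = 12, F = 6 + 2 = 8.

2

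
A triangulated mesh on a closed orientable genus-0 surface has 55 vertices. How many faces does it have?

106

χ = 2 − 2·0 = 2, and every face is a triangle so 3F = 2E.
V − E + F = 2 with E = 3F/2 gives 55 − (3/2 − 1)·F = 2, so F = 106 and E = 159.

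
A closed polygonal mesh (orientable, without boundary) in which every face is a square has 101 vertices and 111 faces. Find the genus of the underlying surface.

6

Every face is a square, so 2E = 4·111 = 444, giving E = 222.
χ = V − E + F = 101 − 222 + 111 = -10.
For a closed orientable surface χ = 2 − 2g, so g = (2 − (-10))/2 = 6.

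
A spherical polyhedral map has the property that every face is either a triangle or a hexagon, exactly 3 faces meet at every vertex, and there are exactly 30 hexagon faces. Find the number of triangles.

4

Let x be the number of triangles; then F = 30 + x.
Edge–face incidences: 2E = 6·30 + 3·x = 180 + 3x.
Every vertex has degree 3, so 3V = 2E.
Euler: V − E + F = 2 ⇒ (2E)/3 − E + (30 + x) = 2.
Multiply by 6: 2·(2E) − 3·(2E) + 6·(30 + x) = 12, i.e. 180 + 6x − (180 + 3x) = 12.
Collecting terms: 3x = 12, so x = 4.
Then 2E = 180 + 3·4 = 192, so E = 96, V = 2E/3 = 64, F = 30 + 4 = 34.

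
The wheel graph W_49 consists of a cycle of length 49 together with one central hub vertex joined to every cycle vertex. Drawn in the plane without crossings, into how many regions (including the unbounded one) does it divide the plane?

W_49 has V = 49 + 1 = 50 vertices and E = 2·49 = 98 edges.
By Euler's formula F = 2 − V + E = 2 − 50 + 98 = 50.

50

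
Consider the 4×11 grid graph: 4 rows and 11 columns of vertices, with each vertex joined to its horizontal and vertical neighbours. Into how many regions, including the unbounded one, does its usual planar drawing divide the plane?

The grid has V = 4·11 = 44 vertices and E = 4·10 + 11·3 = 73 edges.
F = 2 − V + E = 2 − 44 + 73 = 31.

31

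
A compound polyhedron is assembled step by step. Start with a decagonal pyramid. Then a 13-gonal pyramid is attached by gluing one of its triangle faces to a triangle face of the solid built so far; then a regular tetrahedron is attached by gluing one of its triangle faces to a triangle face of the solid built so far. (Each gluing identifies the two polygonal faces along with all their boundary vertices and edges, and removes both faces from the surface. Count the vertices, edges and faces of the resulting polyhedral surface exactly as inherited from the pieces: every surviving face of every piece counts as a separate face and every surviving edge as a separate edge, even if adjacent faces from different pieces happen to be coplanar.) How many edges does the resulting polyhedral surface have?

A decagonal pyramid: V=11, E=20, F=11.
Attach a 13-gonal pyramid (V=14, E=26, F=14) along a 3-gon: merge 3 vertices and 3 edges, delete both glued faces → V=22, E=43, F=23.
Attach a regular tetrahedron (V=4, E=6, F=4) along a 3-gon: merge 3 vertices and 3 edges, delete both glued faces → V=23, E=46, F=25.
Check: V − E + F = 23 − 46 + 25 = 2.

46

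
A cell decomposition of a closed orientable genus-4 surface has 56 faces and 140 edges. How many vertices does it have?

For a closed orientable surface of genus 4, χ = 2 − 2·4 = -6.
V = -6 + E − F = -6 + 140 − 56 = 78.

78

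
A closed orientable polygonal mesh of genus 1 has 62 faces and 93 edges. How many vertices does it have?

31

For a closed orientable surface of genus 1, χ = 2 − 2·1 = 0.
V = 0 + E − F = 0 + 93 − 62 = 31.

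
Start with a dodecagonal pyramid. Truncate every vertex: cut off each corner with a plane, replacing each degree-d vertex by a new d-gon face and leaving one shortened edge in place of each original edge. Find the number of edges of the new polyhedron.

72

The base solid has V = 13, E = 24, F = 13.
Truncation replaces each original edge-end by a new vertex, so V′ = 2E = 48.
Each original edge survives, and each old vertex of degree d contributes d new edges; summing degrees gives Σd = 2E, so E′ = E + 2E = 3E = 72.
Each original face survives and each original vertex becomes one new face: F′ = F + V = 26.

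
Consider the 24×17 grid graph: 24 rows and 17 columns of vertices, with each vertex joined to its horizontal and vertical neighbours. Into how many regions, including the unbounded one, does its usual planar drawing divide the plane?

369

The grid has V = 24·17 = 408 vertices and E = 24·16 + 17·23 = 775 edges.
F = 2 − V + E = 2 − 408 + 775 = 369.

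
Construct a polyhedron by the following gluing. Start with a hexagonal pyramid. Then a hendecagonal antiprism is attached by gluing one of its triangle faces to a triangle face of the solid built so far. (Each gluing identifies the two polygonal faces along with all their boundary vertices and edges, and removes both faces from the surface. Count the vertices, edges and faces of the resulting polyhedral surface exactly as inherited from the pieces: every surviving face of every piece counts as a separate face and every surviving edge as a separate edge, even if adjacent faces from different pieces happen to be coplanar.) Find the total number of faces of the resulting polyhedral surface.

A hexagonal pyramid: V=7, E=12, F=7.
Attach a hendecagonal antiprism (V=22, E=44, F=24) along a 3-gon: merge 3 vertices and 3 edges, delete both glued faces → V=26, E=53, F=29.
Check: V − E + F = 26 − 53 + 29 = 2.

29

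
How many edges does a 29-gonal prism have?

87

A prism on an n-gon has two n-gon bases and n rectangular sides: V = 2·29 = 58, E = 3·29 = 87, F = 29 + 2 = 31.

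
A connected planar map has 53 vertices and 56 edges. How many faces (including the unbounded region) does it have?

5

Euler's formula for a connected plane graph: V − E + F = 2, so F = 2 − 53 + 56 = 5.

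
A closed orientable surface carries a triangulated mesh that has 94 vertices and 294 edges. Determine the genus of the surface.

3

Every face is a triangle and each edge borders two faces, so 3F = 2·294, giving F = 196.
χ = V − E + F = 94 − 294 + 196 = -4.
For a closed orientable surface χ = 2 − 2g, so g = (2 − (-4))/2 = 3.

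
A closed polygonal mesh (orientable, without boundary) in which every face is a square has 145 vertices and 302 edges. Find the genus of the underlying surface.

4

Every face is a square and each edge borders two faces, so 4F = 2·302, giving F = 151.
χ = V − E + F = 145 − 302 + 151 = -6.
For a closed orientable surface χ = 2 − 2g, so g = (2 − (-6))/2 = 4.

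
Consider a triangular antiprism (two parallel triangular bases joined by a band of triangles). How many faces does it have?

8

An antiprism on an n-gon has two n-gon caps and 2n triangles: V = 2·3 = 6, E = 4·3 = 12, F = 2·3 + 2 = 8.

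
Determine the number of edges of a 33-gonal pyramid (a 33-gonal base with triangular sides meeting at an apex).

A pyramid on an n-gon base has one n-gon and n triangles: V = 33 + 1 = 34, E = 2·33 = 66, F = 33 + 1 = 34.
Check: V − E + F = 34 − 66 + 34 = 2.

66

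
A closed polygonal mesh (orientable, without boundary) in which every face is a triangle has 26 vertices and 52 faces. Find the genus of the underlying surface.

1

Every face is a triangle, so 2E = 3·52 = 156, giving E = 78.
χ = V − E + F = 26 − 78 + 52 = 0.
For a closed orientable surface χ = 2 − 2g, so g = (2 − (0))/2 = 1.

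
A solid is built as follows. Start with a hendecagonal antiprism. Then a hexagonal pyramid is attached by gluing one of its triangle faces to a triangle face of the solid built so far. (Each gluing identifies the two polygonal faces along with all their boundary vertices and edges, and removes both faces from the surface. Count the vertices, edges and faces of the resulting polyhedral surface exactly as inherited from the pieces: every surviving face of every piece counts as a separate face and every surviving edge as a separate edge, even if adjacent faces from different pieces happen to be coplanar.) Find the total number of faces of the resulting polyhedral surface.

29

A hendecagonal antiprism: V=22, E=44, F=24.
Attach a hexagonal pyramid (V=7, E=12, F=7) along a 3-gon: merge 3 vertices and 3 edges, delete both glued faces → V=26, E=53, F=29.
Check: V − E + F = 26 − 53 + 29 = 2.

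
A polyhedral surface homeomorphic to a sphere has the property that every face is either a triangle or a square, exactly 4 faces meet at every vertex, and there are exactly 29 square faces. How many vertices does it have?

Let x be the number of triangles; then F = 29 + x.
Edge–face incidences: 2E = 4·29 + 3·x = 116 + 3x.
Every vertex has degree 4, so 4V = 2E.
Euler: V − E + F = 2 ⇒ (2E)/4 − E + (29 + x) = 2.
Multiply by 8: 2·(2E) − 4·(2E) + 8·(29 + x) = 16, i.e. 232 + 8x − 2·(116 + 3x) = 16.
Collecting terms: 2x = 16, so x = 8.
Then 2E = 116 + 3·8 = 140, so E = 70, V = 2E/4 = 35, F = 29 + 8 = 37.

35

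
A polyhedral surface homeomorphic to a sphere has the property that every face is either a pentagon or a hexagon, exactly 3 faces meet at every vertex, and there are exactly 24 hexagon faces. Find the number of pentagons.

12

Let x be the number of pentagons; then F = 24 + x.
Edge–face incidences: 2E = 6·24 + 5·x = 144 + 5x.
Every vertex has degree 3, so 3V = 2E.
Euler: V − E + F = 2 ⇒ (2E)/3 − E + (24 + x) = 2.
Multiply by 6: 2·(2E) − 3·(2E) + 6·(24 + x) = 12, i.e. 144 + 6x − (144 + 5x) = 12.
Collecting terms: x = 12.
Then 2E = 144 + 5·12 = 204, so E = 102, V = 2E/3 = 68, F = 24 + 12 = 36.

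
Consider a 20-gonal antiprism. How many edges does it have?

An antiprism on an n-gon has two n-gon caps and 2n triangles: V = 2·20 = 40, E = 4·20 = 80, F = 2·20 + 2 = 42.
Check: V − E + F = 40 − 80 + 42 = 2.

80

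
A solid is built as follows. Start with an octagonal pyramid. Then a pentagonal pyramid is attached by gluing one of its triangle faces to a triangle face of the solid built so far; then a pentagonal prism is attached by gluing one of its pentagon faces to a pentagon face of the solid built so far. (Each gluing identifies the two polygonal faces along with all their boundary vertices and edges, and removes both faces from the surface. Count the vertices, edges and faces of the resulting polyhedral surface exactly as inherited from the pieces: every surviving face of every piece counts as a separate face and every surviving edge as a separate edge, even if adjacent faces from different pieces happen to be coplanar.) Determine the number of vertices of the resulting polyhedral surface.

17

An octagonal pyramid: V=9, E=16, F=9.
Attach a pentagonal pyramid (V=6, E=10, F=6) along a 3-gon: merge 3 vertices and 3 edges, delete both glued faces → V=12, E=23, F=13.
Attach a pentagonal prism (V=10, E=15, F=7) along a 5-gon: merge 5 vertices and 5 edges, delete both glued faces → V=17, E=33, F=18.
Check: V − E + F = 17 − 33 + 18 = 2.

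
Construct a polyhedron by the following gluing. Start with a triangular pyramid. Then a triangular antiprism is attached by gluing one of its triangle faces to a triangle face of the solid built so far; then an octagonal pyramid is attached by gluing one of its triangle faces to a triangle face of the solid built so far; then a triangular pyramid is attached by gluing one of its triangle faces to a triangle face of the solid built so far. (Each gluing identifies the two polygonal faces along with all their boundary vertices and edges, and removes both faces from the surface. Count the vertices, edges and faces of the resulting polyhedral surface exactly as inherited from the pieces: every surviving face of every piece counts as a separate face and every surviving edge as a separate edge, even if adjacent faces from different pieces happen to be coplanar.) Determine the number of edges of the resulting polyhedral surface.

31

A triangular pyramid: V=4, E=6, F=4.
Attach a triangular antiprism (V=6, E=12, F=8) along a 3-gon: merge 3 vertices and 3 edges, delete both glued faces → V=7, E=15, F=10.
Attach an octagonal pyramid (V=9, E=16, F=9) along a 3-gon: merge 3 vertices and 3 edges, delete both glued faces → V=13, E=28, F=17.
Attach a triangular pyramid (V=4, E=6, F=4) along a 3-gon: merge 3 vertices and 3 edges, delete both glued faces → V=14, E=31, F=19.
Check: V − E + F = 14 − 31 + 19 = 2.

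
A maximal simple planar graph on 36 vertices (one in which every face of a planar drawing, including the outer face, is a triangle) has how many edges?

102

In a plane triangulation 3F = 2E and V − E + F = 2, so E = 3V − 6 = 3·36 − 6 = 102.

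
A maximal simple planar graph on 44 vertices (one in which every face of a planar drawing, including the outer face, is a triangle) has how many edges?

126

In a plane triangulation 3F = 2E and V − E + F = 2, so E = 3V − 6 = 3·44 − 6 = 126.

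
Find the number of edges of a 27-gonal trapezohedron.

The n-trapezohedron (dual of the n-antiprism) has V = 2·27 + 2 = 56, E = 4·27 = 108, F = 2·27 = 54.
Check: V − E + F = 56 − 108 + 54 = 2.

108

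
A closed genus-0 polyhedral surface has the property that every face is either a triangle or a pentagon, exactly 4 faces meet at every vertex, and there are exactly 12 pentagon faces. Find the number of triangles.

20

Let x be the number of triangles; then F = 12 + x.
Edge–face incidences: 2E = 5·12 + 3·x = 60 + 3x.
Every vertex has degree 4, so 4V = 2E.
Euler: V − E + F = 2 ⇒ (2E)/4 − E + (12 + x) = 2.
Multiply by 8: 2·(2E) − 4·(2E) + 8·(12 + x) = 16, i.e. 96 + 8x − 2·(60 + 3x) = 16.
Collecting terms: 2x − 24 = 16, so 2x = 40, so x = 20.
Then 2E = 60 + 3·20 = 120, so E = 60, V = 2E/4 = 30, F = 12 + 20 = 32.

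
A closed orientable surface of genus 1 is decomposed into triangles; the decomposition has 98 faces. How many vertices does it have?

χ = 2 − 2·1 = 0, and every face is a triangle so 3F = 2E.
E = 3·98/2 = 147. Then V = 0 + E − F = 0 + 147 − 98 = 49.

49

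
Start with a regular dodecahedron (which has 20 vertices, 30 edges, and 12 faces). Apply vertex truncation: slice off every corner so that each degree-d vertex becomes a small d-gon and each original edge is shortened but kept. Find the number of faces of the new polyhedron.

Truncation replaces each original edge-end by a new vertex, so V′ = 2E = 60.
Each original edge survives, and each old vertex of degree d contributes d new edges; summing degrees gives Σd = 2E, so E′ = E + 2E = 3E = 90.
Each original face survives and each original vertex becomes one new face: F′ = F + V = 32.

32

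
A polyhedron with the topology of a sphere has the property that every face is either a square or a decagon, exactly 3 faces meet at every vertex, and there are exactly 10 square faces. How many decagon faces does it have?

Let x be the number of decagons; then F = 10 + x.
Edge–face incidences: 2E = 4·10 + 10·x = 40 + 10x.
Every vertex has degree 3, so 3V = 2E.
Euler: V − E + F = 2 ⇒ (2E)/3 − E + (10 + x) = 2.
Multiply by 6: 2·(2E) − 3·(2E) + 6·(10 + x) = 12, i.e. 60 + 6x − (40 + 10x) = 12.
Collecting terms: −4x + 20 = 12, so −4x = −8, so x = 2.
Then 2E = 40 + 10·2 = 60, so E = 30, V = 2E/3 = 20, F = 10 + 2 = 12.

2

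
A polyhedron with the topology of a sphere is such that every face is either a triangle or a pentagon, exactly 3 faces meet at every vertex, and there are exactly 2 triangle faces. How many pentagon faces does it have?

Let x be the number of pentagons; then F = 2 + x.
Edge–face incidences: 2E = 3·2 + 5·x = 6 + 5x.
Every vertex has degree 3, so 3V = 2E.
Euler: V − E + F = 2 ⇒ (2E)/3 − E + (2 + x) = 2.
Multiply by 6: 2·(2E) − 3·(2E) + 6·(2 + x) = 12, i.e. 12 + 6x − (6 + 5x) = 12.
Collecting terms: x + 6 = 12, so x = 6.
Then 2E = 6 + 5·6 = 36, so E = 18, V = 2E/3 = 12, F = 2 + 6 = 8.

6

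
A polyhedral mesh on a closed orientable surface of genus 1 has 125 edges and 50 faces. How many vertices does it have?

75

For a closed orientable surface of genus 1, χ = 2 − 2·1 = 0.
V = 0 + E − F = 0 + 125 − 50 = 75.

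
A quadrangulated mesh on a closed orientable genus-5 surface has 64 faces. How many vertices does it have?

χ = 2 − 2·5 = -8, and every face is a square so 4F = 2E.
E = 4·64/2 = 128. Then V = -8 + E − F = -8 + 128 − 64 = 56.

56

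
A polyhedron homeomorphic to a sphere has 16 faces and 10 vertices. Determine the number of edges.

Here V − E + F = 2.
E = V + F − (2) = 10 + 16 − (2) = 24.

24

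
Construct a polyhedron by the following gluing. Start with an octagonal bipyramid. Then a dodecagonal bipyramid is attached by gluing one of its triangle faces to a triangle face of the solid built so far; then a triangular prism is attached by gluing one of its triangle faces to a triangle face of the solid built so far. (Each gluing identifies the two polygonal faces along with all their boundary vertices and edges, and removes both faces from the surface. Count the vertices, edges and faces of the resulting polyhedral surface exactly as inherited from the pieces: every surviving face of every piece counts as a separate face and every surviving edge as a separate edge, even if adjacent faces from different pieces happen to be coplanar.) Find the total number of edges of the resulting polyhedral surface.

An octagonal bipyramid: V=10, E=24, F=16.
Attach a dodecagonal bipyramid (V=14, E=36, F=24) along a 3-gon: merge 3 vertices and 3 edges, delete both glued faces → V=21, E=57, F=38.
Attach a triangular prism (V=6, E=9, F=5) along a 3-gon: merge 3 vertices and 3 edges, delete both glued faces → V=24, E=63, F=41.
Check: V − E + F = 24 − 63 + 41 = 2.

63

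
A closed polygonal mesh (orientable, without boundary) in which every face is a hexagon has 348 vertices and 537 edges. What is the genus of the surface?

Every face is a hexagon and each edge borders two faces, so 6F = 2·537, giving F = 179.
χ = V − E + F = 348 − 537 + 179 = -10.
For a closed orientable surface χ = 2 − 2g, so g = (2 − (-10))/2 = 6.

6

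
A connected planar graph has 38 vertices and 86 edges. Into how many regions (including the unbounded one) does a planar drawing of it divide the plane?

50

Euler's formula for a connected plane graph: V − E + F = 2, so F = 2 − 38 + 86 = 50.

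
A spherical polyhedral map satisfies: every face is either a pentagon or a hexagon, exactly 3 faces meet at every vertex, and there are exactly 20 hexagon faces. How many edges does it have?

90

Let x be the number of pentagons; then F = 20 + x.
Edge–face incidences: 2E = 6·20 + 5·x = 120 + 5x.
Every vertex has degree 3, so 3V = 2E.
Euler: V − E + F = 2 ⇒ (2E)/3 − E + (20 + x) = 2.
Multiply by 6: 2·(2E) − 3·(2E) + 6·(20 + x) = 12, i.e. 120 + 6x − (120 + 5x) = 12.
Collecting terms: x = 12.
Then 2E = 120 + 5·12 = 180, so E = 90, V = 2E/3 = 60, F = 20 + 12 = 32.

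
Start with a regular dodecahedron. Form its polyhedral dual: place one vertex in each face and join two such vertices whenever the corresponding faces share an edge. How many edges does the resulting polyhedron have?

30

The base solid has V = 20, E = 30, F = 12.
The dual swaps V and F and preserves E: V′ = F = 12, E′ = E = 30, F′ = V = 20.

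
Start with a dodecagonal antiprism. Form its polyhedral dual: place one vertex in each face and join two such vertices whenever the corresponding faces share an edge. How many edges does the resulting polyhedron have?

The base solid has V = 24, E = 48, F = 26.
The dual swaps V and F and preserves E: V′ = F = 26, E′ = E = 48, F′ = V = 24.

48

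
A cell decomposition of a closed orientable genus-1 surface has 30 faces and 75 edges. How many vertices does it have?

45

For a closed orientable surface of genus 1, χ = 2 − 2·1 = 0.
V = 0 + E − F = 0 + 75 − 30 = 45.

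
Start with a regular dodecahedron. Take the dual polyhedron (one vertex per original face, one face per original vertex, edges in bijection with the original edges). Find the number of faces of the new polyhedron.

20

The base solid has V = 20, E = 30, F = 12.
The dual swaps V and F and preserves E: V′ = F = 12, E′ = E = 30, F′ = V = 20.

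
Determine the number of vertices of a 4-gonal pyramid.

A pyramid on an n-gon base has one n-gon and n triangles: V = 4 + 1 = 5, E = 2·4 = 8, F = 4 + 1 = 5.

5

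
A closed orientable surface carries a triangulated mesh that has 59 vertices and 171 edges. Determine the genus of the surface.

0

Every face is a triangle and each edge borders two faces, so 3F = 2·171, giving F = 114.
χ = V − E + F = 59 − 171 + 114 = 2.
For a closed orientable surface χ = 2 − 2g, so g = (2 − (2))/2 = 0.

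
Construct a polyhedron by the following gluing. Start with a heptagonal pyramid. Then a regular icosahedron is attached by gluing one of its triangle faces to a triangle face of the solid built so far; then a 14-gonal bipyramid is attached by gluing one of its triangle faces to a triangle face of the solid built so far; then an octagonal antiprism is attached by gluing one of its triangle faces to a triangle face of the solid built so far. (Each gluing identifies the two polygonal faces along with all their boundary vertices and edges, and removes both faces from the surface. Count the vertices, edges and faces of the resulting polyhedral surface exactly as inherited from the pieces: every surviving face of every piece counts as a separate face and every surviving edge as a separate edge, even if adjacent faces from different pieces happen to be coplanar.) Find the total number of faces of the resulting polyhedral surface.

68

A heptagonal pyramid: V=8, E=14, F=8.
Attach a regular icosahedron (V=12, E=30, F=20) along a 3-gon: merge 3 vertices and 3 edges, delete both glued faces → V=17, E=41, F=26.
Attach a 14-gonal bipyramid (V=16, E=42, F=28) along a 3-gon: merge 3 vertices and 3 edges, delete both glued faces → V=30, E=80, F=52.
Attach an octagonal antiprism (V=16, E=32, F=18) along a 3-gon: merge 3 vertices and 3 edges, delete both glued faces → V=43, E=109, F=68.
Check: V − E + F = 43 − 109 + 68 = 2.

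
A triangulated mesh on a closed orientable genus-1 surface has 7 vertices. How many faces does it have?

14

χ = 2 − 2·1 = 0, and every face is a triangle so 3F = 2E.
V − E + F = 0 with E = 3F/2 gives 7 − (3/2 − 1)·F = 0, so F = 14 and E = 21.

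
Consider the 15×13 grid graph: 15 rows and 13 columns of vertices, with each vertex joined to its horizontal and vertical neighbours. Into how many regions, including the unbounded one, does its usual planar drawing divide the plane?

169

The grid has V = 15·13 = 195 vertices and E = 15·12 + 13·14 = 362 edges.
F = 2 − V + E = 2 − 195 + 362 = 169.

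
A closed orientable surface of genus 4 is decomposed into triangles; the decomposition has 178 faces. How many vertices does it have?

83

χ = 2 − 2·4 = -6, and every face is a triangle so 3F = 2E.
E = 3·178/2 = 267. Then V = -6 + E − F = -6 + 267 − 178 = 83.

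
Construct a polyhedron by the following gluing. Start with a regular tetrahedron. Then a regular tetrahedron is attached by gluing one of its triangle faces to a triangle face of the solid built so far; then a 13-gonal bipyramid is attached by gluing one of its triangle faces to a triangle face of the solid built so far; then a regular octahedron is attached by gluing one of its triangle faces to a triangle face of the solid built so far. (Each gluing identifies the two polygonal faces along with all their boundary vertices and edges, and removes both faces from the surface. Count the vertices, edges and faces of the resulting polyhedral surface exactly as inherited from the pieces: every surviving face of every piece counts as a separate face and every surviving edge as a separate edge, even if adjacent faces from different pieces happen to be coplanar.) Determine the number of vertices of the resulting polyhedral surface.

20

A regular tetrahedron: V=4, E=6, F=4.
Attach a regular tetrahedron (V=4, E=6, F=4) along a 3-gon: merge 3 vertices and 3 edges, delete both glued faces → V=5, E=9, F=6.
Attach a 13-gonal bipyramid (V=15, E=39, F=26) along a 3-gon: merge 3 vertices and 3 edges, delete both glued faces → V=17, E=45, F=30.
Attach a regular octahedron (V=6, E=12, F=8) along a 3-gon: merge 3 vertices and 3 edges, delete both glued faces → V=20, E=54, F=36.
Check: V − E + F = 20 − 54 + 36 = 2.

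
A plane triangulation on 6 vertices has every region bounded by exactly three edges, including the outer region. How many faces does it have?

8

In a plane triangulation 3F = 2E and V − E + F = 2, so F = 2V − 4 = 2·6 − 4 = 8.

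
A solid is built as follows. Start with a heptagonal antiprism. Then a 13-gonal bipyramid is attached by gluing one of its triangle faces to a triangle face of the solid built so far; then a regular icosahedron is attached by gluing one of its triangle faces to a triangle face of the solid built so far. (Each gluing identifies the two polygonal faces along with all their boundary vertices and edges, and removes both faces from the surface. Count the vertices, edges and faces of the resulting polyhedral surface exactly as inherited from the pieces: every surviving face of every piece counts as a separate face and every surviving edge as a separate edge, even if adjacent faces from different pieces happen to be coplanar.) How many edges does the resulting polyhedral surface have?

91

A heptagonal antiprism: V=14, E=28, F=16.
Attach a 13-gonal bipyramid (V=15, E=39, F=26) along a 3-gon: merge 3 vertices and 3 edges, delete both glued faces → V=26, E=64, F=40.
Attach a regular icosahedron (V=12, E=30, F=20) along a 3-gon: merge 3 vertices and 3 edges, delete both glued faces → V=35, E=91, F=58.
Check: V − E + F = 35 − 91 + 58 = 2.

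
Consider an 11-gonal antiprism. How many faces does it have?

24

An antiprism on an n-gon has two n-gon caps and 2n triangles: V = 2·11 = 22, E = 4·11 = 44, F = 2·11 + 2 = 24.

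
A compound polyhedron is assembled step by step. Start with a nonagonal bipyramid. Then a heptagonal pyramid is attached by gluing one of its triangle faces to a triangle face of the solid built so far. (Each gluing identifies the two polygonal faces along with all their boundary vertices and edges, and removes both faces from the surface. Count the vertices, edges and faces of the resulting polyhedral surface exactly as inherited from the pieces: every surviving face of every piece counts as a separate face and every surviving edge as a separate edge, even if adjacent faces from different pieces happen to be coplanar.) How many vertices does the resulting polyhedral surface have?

16

A nonagonal bipyramid: V=11, E=27, F=18.
Attach a heptagonal pyramid (V=8, E=14, F=8) along a 3-gon: merge 3 vertices and 3 edges, delete both glued faces → V=16, E=38, F=24.
Check: V − E + F = 16 − 38 + 24 = 2.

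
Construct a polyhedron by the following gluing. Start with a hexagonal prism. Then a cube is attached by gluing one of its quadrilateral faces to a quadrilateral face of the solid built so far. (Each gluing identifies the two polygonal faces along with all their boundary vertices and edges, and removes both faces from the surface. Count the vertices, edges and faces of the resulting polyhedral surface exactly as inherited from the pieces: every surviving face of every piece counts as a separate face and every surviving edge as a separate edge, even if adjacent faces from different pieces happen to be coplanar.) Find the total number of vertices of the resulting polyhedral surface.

16

A hexagonal prism: V=12, E=18, F=8.
Attach a cube (V=8, E=12, F=6) along a 4-gon: merge 4 vertices and 4 edges, delete both glued faces → V=16, E=26, F=12.
Check: V − E + F = 16 − 26 + 12 = 2.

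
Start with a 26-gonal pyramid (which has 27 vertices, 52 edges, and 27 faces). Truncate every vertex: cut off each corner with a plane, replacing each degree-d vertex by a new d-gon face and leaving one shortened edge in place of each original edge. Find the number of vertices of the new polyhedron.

104

Truncation replaces each original edge-end by a new vertex, so V′ = 2E = 104.
Each original edge survives, and each old vertex of degree d contributes d new edges; summing degrees gives Σd = 2E, so E′ = E + 2E = 3E = 156.
Each original face survives and each original vertex becomes one new face: F′ = F + V = 54.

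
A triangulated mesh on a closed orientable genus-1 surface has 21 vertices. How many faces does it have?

42

χ = 2 − 2·1 = 0, and every face is a triangle so 3F = 2E.
V − E + F = 0 with E = 3F/2 gives 21 − (3/2 − 1)·F = 0, so F = 42 and E = 63.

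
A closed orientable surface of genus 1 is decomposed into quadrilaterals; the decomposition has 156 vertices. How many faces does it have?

156

χ = 2 − 2·1 = 0, and every face is a square so 4F = 2E.
V − E + F = 0 with E = 4F/2 gives 156 − (4/2 − 1)·F = 0, so F = 156 and E = 312.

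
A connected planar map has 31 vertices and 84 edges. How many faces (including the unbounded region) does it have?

Euler's formula for a connected plane graph: V − E + F = 2, so F = 2 − 31 + 84 = 55.

55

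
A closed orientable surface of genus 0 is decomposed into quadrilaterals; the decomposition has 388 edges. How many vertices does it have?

χ = 2 − 2·0 = 2, and every face is a square so 4F = 2E.
F = 2E/4 = 194. Then V = 2 + E − F = 2 + 388 − 194 = 196.

196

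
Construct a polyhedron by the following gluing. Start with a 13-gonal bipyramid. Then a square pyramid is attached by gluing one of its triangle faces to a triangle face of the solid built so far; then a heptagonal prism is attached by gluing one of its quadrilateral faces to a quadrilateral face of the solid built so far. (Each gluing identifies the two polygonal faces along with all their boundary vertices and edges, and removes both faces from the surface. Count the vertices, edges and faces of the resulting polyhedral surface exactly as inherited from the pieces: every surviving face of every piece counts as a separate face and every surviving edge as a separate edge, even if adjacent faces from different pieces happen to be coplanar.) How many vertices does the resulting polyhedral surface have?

A 13-gonal bipyramid: V=15, E=39, F=26.
Attach a square pyramid (V=5, E=8, F=5) along a 3-gon: merge 3 vertices and 3 edges, delete both glued faces → V=17, E=44, F=29.
Attach a heptagonal prism (V=14, E=21, F=9) along a 4-gon: merge 4 vertices and 4 edges, delete both glued faces → V=27, E=61, F=36.
Check: V − E + F = 27 − 61 + 36 = 2.

27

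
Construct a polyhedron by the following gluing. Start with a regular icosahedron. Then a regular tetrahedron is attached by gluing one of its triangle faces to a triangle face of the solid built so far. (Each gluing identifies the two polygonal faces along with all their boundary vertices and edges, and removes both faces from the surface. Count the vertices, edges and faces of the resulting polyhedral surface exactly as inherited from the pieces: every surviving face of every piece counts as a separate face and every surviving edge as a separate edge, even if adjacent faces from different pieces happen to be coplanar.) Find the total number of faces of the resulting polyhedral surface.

22

A regular icosahedron: V=12, E=30, F=20.
Attach a regular tetrahedron (V=4, E=6, F=4) along a 3-gon: merge 3 vertices and 3 edges, delete both glued faces → V=13, E=33, F=22.
Check: V − E + F = 13 − 33 + 22 = 2.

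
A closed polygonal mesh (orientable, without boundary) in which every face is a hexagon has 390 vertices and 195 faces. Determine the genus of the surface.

1

Every face is a hexagon, so 2E = 6·195 = 1170, giving E = 585.
χ = V − E + F = 390 − 585 + 195 = 0.
For a closed orientable surface χ = 2 − 2g, so g = (2 − (0))/2 = 1.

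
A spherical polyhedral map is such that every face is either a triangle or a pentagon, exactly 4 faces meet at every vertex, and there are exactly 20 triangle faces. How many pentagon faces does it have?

12

Let x be the number of pentagons; then F = 20 + x.
Edge–face incidences: 2E = 3·20 + 5·x = 60 + 5x.
Every vertex has degree 4, so 4V = 2E.
Euler: V − E + F = 2 ⇒ (2E)/4 − E + (20 + x) = 2.
Multiply by 8: 2·(2E) − 4·(2E) + 8·(20 + x) = 16, i.e. 160 + 8x − 2·(60 + 5x) = 16.
Collecting terms: −2x + 40 = 16, so −2x = −24, so x = 12.
Then 2E = 60 + 5·12 = 120, so E = 60, V = 2E/4 = 30, F = 20 + 12 = 32.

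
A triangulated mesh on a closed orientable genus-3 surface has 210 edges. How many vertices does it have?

66

χ = 2 − 2·3 = -4, and every face is a triangle so 3F = 2E.
F = 2E/3 = 140. Then V = -4 + E − F = -4 + 210 − 140 = 66.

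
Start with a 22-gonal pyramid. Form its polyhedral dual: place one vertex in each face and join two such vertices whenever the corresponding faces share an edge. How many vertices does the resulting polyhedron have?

The base solid has V = 23, E = 44, F = 23.
The dual swaps V and F and preserves E: V′ = F = 23, E′ = E = 44, F′ = V = 23.

23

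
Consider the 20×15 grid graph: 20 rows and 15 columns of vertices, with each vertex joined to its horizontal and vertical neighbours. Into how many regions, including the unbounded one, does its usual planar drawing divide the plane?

267

The grid has V = 20·15 = 300 vertices and E = 20·14 + 15·19 = 565 edges.
F = 2 − V + E = 2 − 300 + 565 = 267.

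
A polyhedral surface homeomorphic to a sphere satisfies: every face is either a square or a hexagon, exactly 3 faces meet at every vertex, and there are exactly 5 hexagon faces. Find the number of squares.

6

Let x be the number of squares; then F = 5 + x.
Edge–face incidences: 2E = 6·5 + 4·x = 30 + 4x.
Every vertex has degree 3, so 3V = 2E.
Euler: V − E + F = 2 ⇒ (2E)/3 − E + (5 + x) = 2.
Multiply by 6: 2·(2E) − 3·(2E) + 6·(5 + x) = 12, i.e. 30 + 6x − (30 + 4x) = 12.
Collecting terms: 2x = 12, so x = 6.
Then 2E = 30 + 4·6 = 54, so E = 27, V = 2E/3 = 18, F = 5 + 6 = 11.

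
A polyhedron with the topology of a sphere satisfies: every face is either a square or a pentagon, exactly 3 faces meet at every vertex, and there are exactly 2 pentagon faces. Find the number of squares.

5

Let x be the number of squares; then F = 2 + x.
Edge–face incidences: 2E = 5·2 + 4·x = 10 + 4x.
Every vertex has degree 3, so 3V = 2E.
Euler: V − E + F = 2 ⇒ (2E)/3 − E + (2 + x) = 2.
Multiply by 6: 2·(2E) − 3·(2E) + 6·(2 + x) = 12, i.e. 12 + 6x − (10 + 4x) = 12.
Collecting terms: 2x + 2 = 12, so 2x = 10, so x = 5.
Then 2E = 10 + 4·5 = 30, so E = 15, V = 2E/3 = 10, F = 2 + 5 = 7.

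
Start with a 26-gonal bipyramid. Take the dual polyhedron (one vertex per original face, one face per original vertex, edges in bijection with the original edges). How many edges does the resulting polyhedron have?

78

The base solid has V = 28, E = 78, F = 52.
The dual swaps V and F and preserves E: V′ = F = 52, E′ = E = 78, F′ = V = 28.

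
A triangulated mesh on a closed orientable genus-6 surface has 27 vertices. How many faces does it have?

74

χ = 2 − 2·6 = -10, and every face is a triangle so 3F = 2E.
V − E + F = -10 with E = 3F/2 gives 27 − (3/2 − 1)·F = -10, so F = 74 and E = 111.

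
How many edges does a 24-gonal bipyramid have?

72

A bipyramid over an n-gon has 2n triangular faces and n + 2 vertices: V = 24 + 2 = 26, E = 3·24 = 72, F = 2·24 = 48.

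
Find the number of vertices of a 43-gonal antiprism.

86

An antiprism on an n-gon has two n-gon caps and 2n triangles: V = 2·43 = 86, E = 4·43 = 172, F = 2·43 + 2 = 88.
Check: V − E + F = 86 − 172 + 88 = 2.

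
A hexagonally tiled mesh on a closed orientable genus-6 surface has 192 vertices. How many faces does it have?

101

χ = 2 − 2·6 = -10, and every face is a hexagon so 6F = 2E.
V − E + F = -10 with E = 6F/2 gives 192 − (6/2 − 1)·F = -10, so F = 101 and E = 303.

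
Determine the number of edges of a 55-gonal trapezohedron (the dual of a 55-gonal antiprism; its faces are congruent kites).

The n-trapezohedron (dual of the n-antiprism) has V = 2·55 + 2 = 112, E = 4·55 = 220, F = 2·55 = 110.

220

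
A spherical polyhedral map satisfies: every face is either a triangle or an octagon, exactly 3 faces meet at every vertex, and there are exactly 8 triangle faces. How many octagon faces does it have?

6

Let x be the number of octagons; then F = 8 + x.
Edge–face incidences: 2E = 3·8 + 8·x = 24 + 8x.
Every vertex has degree 3, so 3V = 2E.
Euler: V − E + F = 2 ⇒ (2E)/3 − E + (8 + x) = 2.
Multiply by 6: 2·(2E) − 3·(2E) + 6·(8 + x) = 12, i.e. 48 + 6x − (24 + 8x) = 12.
Collecting terms: −2x + 24 = 12, so −2x = −12, so x = 6.
Then 2E = 24 + 8·6 = 72, so E = 36, V = 2E/3 = 24, F = 8 + 6 = 14.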